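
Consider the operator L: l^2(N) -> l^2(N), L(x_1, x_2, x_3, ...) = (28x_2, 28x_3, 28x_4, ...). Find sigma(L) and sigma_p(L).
sigma(L) = closed disk {z in C : |z| ≤ 28}; sigma_p(L) = open disk {z in C : |z| < 28}

Note L = 28·V where V is the unit left shift (V x)_k = x_{k+1}; so sigma(L) = 28·sigma(V) and ||L|| = 28||V||. ||L x||^2 = 784sum_{k≥2} |x_k|^2 ≤ 784||x||^2, with equality on {x : x_1 = 0}, so ||L|| = 28. For any lambda with |lambda| < 28, set r = lambda/28 (|r| < 1); the vector x = (1, r, r^2, ...) is in l^2 and satisfies L x = 28(r, r^2, ...) = lambda x, so lambda is an eigenvalue. On the boundary |lambda| = 28 the geometric series diverges, so no l^2 eigenvector exists, but these lambda lie in the approximate point spectrum. Hence sigma(L) is the closed disk of radius 28 and sigma_p(L) is the open disk.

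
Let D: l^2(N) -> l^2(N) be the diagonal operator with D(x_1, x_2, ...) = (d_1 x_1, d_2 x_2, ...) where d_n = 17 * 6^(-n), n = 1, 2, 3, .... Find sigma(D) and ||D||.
sigma(D) = {17 * 6^(-n) : n ≥ 1} ∪ {0}; ||D|| = 17/6

A bounded diagonal operator on l^2 with diagonal entries d_n has spectrum equal to the closure of {d_n : n ≥ 1}: every d_n is an eigenvalue (with eigenvector e_n), so {d_n} ⊂ sigma(D); the spectrum is closed, so its closure is too; and for lambda not in the closure, (D - lambda I) has bounded inverse (the diagonal entries 1/(d_n - lambda) are bounded). For our sequence d_n = 17 * 6^(-n), n = 1, 2, 3, ...:
  - {d_n} = {17 * 6^(-n) : n ≥ 1}; the only limit point is 0
  - closure = {17 * 6^(-n) : n ≥ 1} ∪ {0}
For the norm: a diagonal operator has ||D|| = sup_n |d_n|. Here d_n = 17 * 6^(-n) is positive and decreasing, so sup_n |d_n| = d_1 = 17/6. So ||D|| = 17/6.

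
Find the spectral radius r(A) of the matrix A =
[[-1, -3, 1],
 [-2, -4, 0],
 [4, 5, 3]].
r(A) = (2 + sqrt(88))/2 ≈ 5.6904

The eigenvalues of A are the roots of its characteristic polynomial. With M = A (coefficients from the trace, the sum of principal 2x2 minors, and det A):
  p(λ) = det(λ I - M) = λ^3 + 2λ^2 - 21λ.
The constant term is 0, so λ = 0 is a root. Dividing out λ leaves p(λ) = λ(λ^2 + 2λ - 21). For λ^2 + 2λ - 21 the discriminant is 88. It is nonnegative but not a perfect square, so the roots are real and irrational: λ = (-2 ± sqrt(88))/2 ≈ 3.6904, -5.6904.
Thus the eigenvalues (to 4 decimals) are 3.6904 (modulus 3.6904); -5.6904 (modulus 5.6904); 0 (modulus 0). The spectral radius is the largest modulus: r(A) = (2 + sqrt(88))/2 ≈ 5.6904. (Cross-check: r(A) ≤ ||A||_2 ≈ 8.5884; equality holds whenever A is normal, though it can also hold for some non-normal A.)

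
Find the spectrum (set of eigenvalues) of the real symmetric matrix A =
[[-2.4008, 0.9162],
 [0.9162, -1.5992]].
sigma(A) ≈ {-3, -1}

A is real symmetric, so its spectrum consists of real eigenvalues. Expanding the characteristic polynomial of the displayed matrix gives
  det(λ I - A) = p(λ) = λ^2 + (4)λ + (3).
Solving p(λ) = 0 yields eigenvalues ≈ -3, -1. (A is shown rounded to 4 decimals, so these recover the underlying integer eigenvalues to within that precision.)
Verification: the trace of A = -4 equals the sum of eigenvalues -4, and det(A) ≈ 2.9999 matches the eigenvalue product 3.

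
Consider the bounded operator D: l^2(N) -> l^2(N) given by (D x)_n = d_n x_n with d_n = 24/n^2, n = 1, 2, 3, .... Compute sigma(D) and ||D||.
sigma(D) = {24/n^2 : n ≥ 1} ∪ {0}; ||D|| = 24

A bounded diagonal operator on l^2 with diagonal entries d_n has spectrum equal to the closure of {d_n : n ≥ 1}: every d_n is an eigenvalue (with eigenvector e_n), so {d_n} ⊂ sigma(D); the spectrum is closed, so its closure is too; and for lambda not in the closure, (D - lambda I) has bounded inverse (the diagonal entries 1/(d_n - lambda) are bounded). For our sequence d_n = 24/n^2, n = 1, 2, 3, ...:
  - {d_n} = {24/n^2 : n ≥ 1}; the only limit point is 0
  - closure = {24/n^2 : n ≥ 1} ∪ {0}
For the norm: a diagonal operator has ||D|| = sup_n |d_n|. Here d_n = 24/n^2 is positive and decreasing, so sup_n |d_n| = d_1 = 24. So ||D|| = 24.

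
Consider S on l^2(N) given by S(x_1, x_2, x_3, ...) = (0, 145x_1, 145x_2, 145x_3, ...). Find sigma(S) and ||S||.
sigma(S) = closed disk {z in C : |z| ≤ 145}; ||S|| = 145

Note S = 145·U where U is the unit right shift (U x)_k = x_{k-1} (with x_0 := 0); so ||S|| = 145||U|| and sigma(S) = 145·sigma(U). ||S x||^2 = sum_{k≥1} |145x_k|^2 = 21025||x||^2, so ||S|| = 145 and sigma(S) ⊂ {|z| ≤ 145}. For any |lambda| < 145, the equation (S - lambda I) x = 0 forces x_1 = 0, then 145x_k = lambda x_{k+1} ⇒ x = 0, so S has no eigenvalues. But (S - lambda I) is not surjective for |lambda| < 145: solving (S - lambda I) x = e_1 would require x_n proportional to (lambda/145)^(-n), which is not in l^2. So every |lambda| < 145 lies in the residual spectrum. The boundary |lambda| = 145 is in the approximate point spectrum (the spectrum is closed). Hence sigma(S) is the closed disk of radius 145.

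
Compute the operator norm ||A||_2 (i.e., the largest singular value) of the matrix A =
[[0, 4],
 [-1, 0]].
||A||_2 = 4 (= sqrt(largest eigenvalue of A^T A))

||A||_2 = sigma_max(A) = sqrt(lambda_max(A^T A)). Form the symmetric matrix M = A^T A =
[[1, 0],
 [0, 16]].
Its characteristic polynomial (trace, determinant of M give the coefficients) is
  p(λ) = det(λ I - M) = λ^2 - 17λ + 16.
For λ^2 - 17λ + 16 the discriminant is 225. It is a perfect square (15^2), so the roots are rational: λ = (17 ± 15)/2 = 16, 1.
So the eigenvalues of A^T A are ≈ 1, 16 (all ≥ 0, as they must be for A^T A). The largest is λ_max = 16, hence ||A||_2 = sqrt(λ_max) = 4.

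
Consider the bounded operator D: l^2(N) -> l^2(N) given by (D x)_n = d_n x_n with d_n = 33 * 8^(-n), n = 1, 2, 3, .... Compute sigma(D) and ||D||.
sigma(D) = {33 * 8^(-n) : n ≥ 1} ∪ {0}; ||D|| = 33/8

A bounded diagonal operator on l^2 with diagonal entries d_n has spectrum equal to the closure of {d_n : n ≥ 1}: every d_n is an eigenvalue (with eigenvector e_n), so {d_n} ⊂ sigma(D); the spectrum is closed, so its closure is too; and for lambda not in the closure, (D - lambda I) has bounded inverse (the diagonal entries 1/(d_n - lambda) are bounded). For our sequence d_n = 33 * 8^(-n), n = 1, 2, 3, ...:
  - {d_n} = {33 * 8^(-n) : n ≥ 1}; the only limit point is 0
  - closure = {33 * 8^(-n) : n ≥ 1} ∪ {0}
For the norm: a diagonal operator has ||D|| = sup_n |d_n|. Here d_n = 33 * 8^(-n) is positive and decreasing, so sup_n |d_n| = d_1 = 33/8. So ||D|| = 33/8.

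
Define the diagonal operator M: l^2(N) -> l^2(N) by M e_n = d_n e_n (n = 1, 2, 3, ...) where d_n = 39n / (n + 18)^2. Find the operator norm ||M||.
||M|| = 13/24 (attained at n = 18)

For M diagonal, ||M|| = sup_n |d_n|. Treat f(x) = 39x / (x + 18)^2 for real x > 0. By the quotient rule, f'(x) = 39(18 - x)/(x + 18)^3, which is positive for x < 18 and negative for x > 18. So f has a unique maximum at x = 18, and since 18 is a positive integer, the supremum over n ≥ 1 is attained at n = 18: d_18 = 39·18/(18 + 18)^2 = 39·18/1296 = 13/24. Hence ||M|| = 13/24.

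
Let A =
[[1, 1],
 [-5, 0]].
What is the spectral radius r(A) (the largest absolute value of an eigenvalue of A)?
r(A) = sqrt(5) ≈ 2.2361

The eigenvalues of A are the roots of its characteristic polynomial. With M = A (coefficients from the trace and determinant):
  p(λ) = det(λ I - M) = λ^2 - λ + 5.
For λ^2 - λ + 5 the discriminant is -19. It is negative, so the roots are the complex-conjugate pair λ = 1/2 ± (sqrt(19)/2) i ≈ 0.5 ± 2.1794i. For a conjugate pair the product of the roots equals the constant term, so |λ|^2 = 5 and |λ| = sqrt(5) ≈ 2.2361.
Thus the eigenvalues (to 4 decimals) are 0.5 ± 2.1794i (modulus 2.2361). The spectral radius is the largest modulus: r(A) = sqrt(5) ≈ 2.2361. (Cross-check: r(A) ≤ ||A||_2 ≈ 5.1029; equality holds whenever A is normal, though it can also hold for some non-normal A.)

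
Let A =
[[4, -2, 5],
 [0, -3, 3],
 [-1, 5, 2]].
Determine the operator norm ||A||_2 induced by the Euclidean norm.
||A||_2 ≈ 7.6586 (= sqrt(largest eigenvalue of A^T A))

||A||_2 = sigma_max(A) = sqrt(lambda_max(A^T A)). Form the symmetric matrix M = A^T A =
[[17, -13, 18],
 [-13, 38, -9],
 [18, -9, 38]].
Its characteristic polynomial (trace, sum of principal 2x2 minors, determinant of M give the coefficients) is
  p(λ) = det(λ I - M) = λ^3 - 93λ^2 + 2162λ - 8649.
No integer candidate from the rational root theorem (±divisors of 8649) is a root, so the roots are irrational. The cubic discriminant is Δ = 1459756057 > 0, so there are three distinct real roots. p(5) = -39 and p(6) = 1191 have opposite signs, so a root lies in (5, 6); Newton's method refines it to λ ≈ 5.0299. p(29) = 225 and p(30) = -489 have opposite signs, so a root lies in (29, 30); Newton's method refines it to λ ≈ 29.3165. p(58) = -993 and p(59) = 555 have opposite signs, so a root lies in (58, 59); Newton's method refines it to λ ≈ 58.6536. Check (Vieta): the three roots sum to 93, matching tr M = 93.
So the eigenvalues of A^T A are ≈ 5.0299, 29.3165, 58.6536 (all ≥ 0, as they must be for A^T A). The largest is λ_max ≈ 58.6536, hence ||A||_2 = sqrt(λ_max) ≈ 7.6586.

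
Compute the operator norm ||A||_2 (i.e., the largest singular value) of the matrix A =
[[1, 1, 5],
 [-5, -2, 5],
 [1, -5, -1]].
||A||_2 ≈ 7.9663 (= sqrt(largest eigenvalue of A^T A))

||A||_2 = sigma_max(A) = sqrt(lambda_max(A^T A)). Form the symmetric matrix M = A^T A =
[[27, 6, -21],
 [6, 30, 0],
 [-21, 0, 51]].
Its characteristic polynomial (trace, sum of principal 2x2 minors, determinant of M give the coefficients) is
  p(λ) = det(λ I - M) = λ^3 - 108λ^2 + 3240λ - 26244.
No integer candidate from the rational root theorem (±divisors of 26244) is a root, so the roots are irrational. The cubic discriminant is Δ = 858808656 > 0, so there are three distinct real roots. p(13) = -179 and p(14) = 692 have opposite signs, so a root lies in (13, 14); Newton's method refines it to λ ≈ 13.1934. p(31) = 199 and p(32) = -388 have opposite signs, so a root lies in (31, 32); Newton's method refines it to λ ≈ 31.3443. p(63) = -729 and p(64) = 892 have opposite signs, so a root lies in (63, 64); Newton's method refines it to λ ≈ 63.4624. Check (Vieta): the three roots sum to 108, matching tr M = 108.
So the eigenvalues of A^T A are ≈ 13.1934, 31.3443, 63.4624 (all ≥ 0, as they must be for A^T A). The largest is λ_max ≈ 63.4624, hence ||A||_2 = sqrt(λ_max) ≈ 7.9663.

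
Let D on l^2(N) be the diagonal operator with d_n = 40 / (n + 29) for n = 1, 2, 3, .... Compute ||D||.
||D|| = 4/3 (attained at n = 1)

For D diagonal, ||D|| = sup_n |d_n| = sup_n 40/(n + 29). This is positive and strictly decreasing in n, so the supremum is attained at n = 1: d_1 = 40/(1 + 29) = 4/3. Hence ||D|| = 4/3.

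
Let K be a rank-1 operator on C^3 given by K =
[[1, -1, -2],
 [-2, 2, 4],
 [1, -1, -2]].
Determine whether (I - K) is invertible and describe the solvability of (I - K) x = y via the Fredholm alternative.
(I - K) is singular (det(I - K) = 0, i.e. 1 ∈ sigma(K)). (I - K) x = y is solvable iff y ⊥ ker((I - K)^*) = span{(1, -1, -2)}, i.e. iff y_1 - y_2 - 2y_3 = 0. When solvable, the solutions are x = y + c·(1, -2, 1), c arbitrary (ker(I - K) = span{(1, -2, 1)}, dimension 1).

K has rank 1, so it is an outer product K = u v^T: every row of K is a multiple of one row vector. Reading off the entries, u = (1, -2, 1) and v = (1, -1, -2) (row i of K equals u_i·v^T). A rank-one matrix u v^T satisfies K u = u (v·u) and kills the (2)-dimensional subspace v^⊥, so its characteristic polynomial is lambda^2 (lambda - v·u) with v·u = tr K = 1. Hence the eigenvalues of I - K are 1 (multiplicity 2) and 1 - (1) = 0, so det(I - K) = 0. (Direct check: I - K =
[[0, 1, 2],
 [2, -1, -4],
 [-1, 1, 3]]
has determinant 0.) So 1 is an eigenvalue of K and (I - K) is not invertible. The finite-dimensional Fredholm alternative says: either (I - K) is invertible, or ker(I - K) ≠ {0} and then range(I - K) = ker((I - K)^*)^⊥, with dim ker(I - K) = dim ker((I - K)^*). We are in the second case, so we need both kernels. Kernel of I - K: (I - K) u = u - u (v·u) = u - u = 0, so ker(I - K) = span{u} = span{(1, -2, 1)} (it is exactly 1-dimensional because rank(I - K) = 2). Kernel of the adjoint: K is real, so (I - K)^* = I - K^T = I - v u^T, and (I - v u^T) v = v - v (u·v) = 0; hence ker((I - K)^*) = span{v} = span{(1, -1, -2)}. Therefore (I - K) x = y is solvable iff <y, v> = 0, i.e. iff y_1 - y_2 - 2y_3 = 0. When this holds, K y = u (v·y) = 0, so (I - K) y = y and x = y is a particular solution; the full solution set is the line x = y + c·u = y + c·(1, -2, 1), c ∈ C.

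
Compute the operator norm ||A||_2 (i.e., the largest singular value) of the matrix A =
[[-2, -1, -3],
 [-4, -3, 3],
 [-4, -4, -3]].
||A||_2 ≈ 7.9611 (= sqrt(largest eigenvalue of A^T A))

||A||_2 = sigma_max(A) = sqrt(lambda_max(A^T A)). Form the symmetric matrix M = A^T A =
[[36, 30, 6],
 [30, 26, 6],
 [6, 6, 27]].
Its characteristic polynomial (trace, sum of principal 2x2 minors, determinant of M give the coefficients) is
  p(λ) = det(λ I - M) = λ^3 - 89λ^2 + 1638λ - 900.
No integer candidate from the rational root theorem (±divisors of 900) is a root, so the roots are irrational. The cubic discriminant is Δ = 3474997236 > 0, so there are three distinct real roots. p(0) = -900 and p(1) = 650 have opposite signs, so a root lies in (0, 1); Newton's method refines it to λ ≈ 0.5668. p(25) = 50 and p(26) = -900 have opposite signs, so a root lies in (25, 26); Newton's method refines it to λ ≈ 25.0533. p(63) = -900 and p(64) = 1532 have opposite signs, so a root lies in (63, 64); Newton's method refines it to λ ≈ 63.3799. Check (Vieta): the three roots sum to 89, matching tr M = 89.
So the eigenvalues of A^T A are ≈ 0.5668, 25.0533, 63.3799 (all ≥ 0, as they must be for A^T A). The largest is λ_max ≈ 63.3799, hence ||A||_2 = sqrt(λ_max) ≈ 7.9611.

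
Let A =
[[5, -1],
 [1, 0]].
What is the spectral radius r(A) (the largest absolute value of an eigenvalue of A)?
r(A) = (5 + sqrt(21))/2 ≈ 4.7913

The eigenvalues of A are the roots of its characteristic polynomial. With M = A (coefficients from the trace and determinant):
  p(λ) = det(λ I - M) = λ^2 - 5λ + 1.
For λ^2 - 5λ + 1 the discriminant is 21. It is nonnegative but not a perfect square, so the roots are real and irrational: λ = (5 ± sqrt(21))/2 ≈ 4.7913, 0.2087.
Thus the eigenvalues (to 4 decimals) are 4.7913 (modulus 4.7913); 0.2087 (modulus 0.2087). The spectral radius is the largest modulus: r(A) = (5 + sqrt(21))/2 ≈ 4.7913. (Cross-check: r(A) ≤ ||A||_2 ≈ 5.1926; equality holds whenever A is normal, though it can also hold for some non-normal A.)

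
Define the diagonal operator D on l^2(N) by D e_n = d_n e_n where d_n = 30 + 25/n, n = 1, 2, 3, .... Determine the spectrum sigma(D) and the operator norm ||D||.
sigma(D) = {30 + 25/n : n ≥ 1} ∪ {30}; ||D|| = 55

A bounded diagonal operator on l^2 with diagonal entries d_n has spectrum equal to the closure of {d_n : n ≥ 1}: every d_n is an eigenvalue (with eigenvector e_n), so {d_n} ⊂ sigma(D); the spectrum is closed, so its closure is too; and for lambda not in the closure, (D - lambda I) has bounded inverse (the diagonal entries 1/(d_n - lambda) are bounded). For our sequence d_n = 30 + 25/n, n = 1, 2, 3, ...:
  - {d_n} = {30 + 25/n : n ≥ 1}; the only limit point is 30
  - closure = {30 + 25/n : n ≥ 1} ∪ {30}
For the norm: a diagonal operator has ||D|| = sup_n |d_n|. Here d_n = 30 + 25/n is positive and decreasing, so sup_n |d_n| = d_1 = 30 + 25 = 55. So ||D|| = 55.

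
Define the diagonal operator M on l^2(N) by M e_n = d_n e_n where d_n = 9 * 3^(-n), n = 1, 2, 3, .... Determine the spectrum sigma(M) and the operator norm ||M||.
sigma(M) = {9 * 3^(-n) : n ≥ 1} ∪ {0}; ||M|| = 3

A bounded diagonal operator on l^2 with diagonal entries d_n has spectrum equal to the closure of {d_n : n ≥ 1}: every d_n is an eigenvalue (with eigenvector e_n), so {d_n} ⊂ sigma(M); the spectrum is closed, so its closure is too; and for lambda not in the closure, (M - lambda I) has bounded inverse (the diagonal entries 1/(d_n - lambda) are bounded). For our sequence d_n = 9 * 3^(-n), n = 1, 2, 3, ...:
  - {d_n} = {9 * 3^(-n) : n ≥ 1}; the only limit point is 0
  - closure = {9 * 3^(-n) : n ≥ 1} ∪ {0}
For the norm: a diagonal operator has ||M|| = sup_n |d_n|. Here d_n = 9 * 3^(-n) is positive and decreasing, so sup_n |d_n| = d_1 = 9/3 = 3. So ||M|| = 3.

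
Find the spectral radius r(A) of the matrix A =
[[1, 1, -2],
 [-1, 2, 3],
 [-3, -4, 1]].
r(A) ≈ 4.0253

The eigenvalues of A are the roots of its characteristic polynomial. With M = A (coefficients from the trace, the sum of principal 2x2 minors, and det A):
  p(λ) = det(λ I - M) = λ^3 - 4λ^2 + 12λ + 14.
No integer candidate from the rational root theorem (±divisors of 14) is a root, so the roots are irrational. The cubic discriminant is Δ = -18412 < 0, so there is one real root and a complex-conjugate pair. p(-1) = -3 and p(0) = 14 have opposite signs, so a root lies in (-1, 0); Newton's method refines it to λ ≈ -0.864. Dividing out (λ - (-0.864)) leaves approximately λ^2 - 4.864λ + 16.2028. For λ^2 - 4.864λ + 16.2028 the discriminant is -41.1521. It is negative, so the remaining roots are the complex-conjugate pair λ ≈ 2.432 ± 3.2075i. Their product equals the constant term, so |λ|^2 ≈ 16.2028 and |λ| ≈ 4.0253.
Thus the eigenvalues (to 4 decimals) are -0.864 (modulus 0.864); 2.432 ± 3.2075i (modulus 4.0253). The spectral radius is the largest modulus: r(A) ≈ 4.0253. (Cross-check: r(A) ≤ ||A||_2 ≈ 5.4272; equality holds whenever A is normal, though it can also hold for some non-normal A.)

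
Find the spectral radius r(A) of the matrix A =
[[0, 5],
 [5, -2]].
r(A) = (2 + sqrt(104))/2 ≈ 6.099

The eigenvalues of A are the roots of its characteristic polynomial. With M = A (coefficients from the trace and determinant):
  p(λ) = det(λ I - M) = λ^2 + 2λ - 25.
For λ^2 + 2λ - 25 the discriminant is 104. It is nonnegative but not a perfect square, so the roots are real and irrational: λ = (-2 ± sqrt(104))/2 ≈ 4.099, -6.099.
Thus the eigenvalues (to 4 decimals) are 4.099 (modulus 4.099); -6.099 (modulus 6.099). The spectral radius is the largest modulus: r(A) = (2 + sqrt(104))/2 ≈ 6.099. (Cross-check: r(A) ≤ ||A||_2 ≈ 6.099; equality holds whenever A is normal, though it can also hold for some non-normal A.)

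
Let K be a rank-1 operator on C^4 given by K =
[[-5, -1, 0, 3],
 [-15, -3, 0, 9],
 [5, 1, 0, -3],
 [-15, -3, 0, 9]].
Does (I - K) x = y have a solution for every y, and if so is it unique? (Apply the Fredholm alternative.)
(I - K) is singular (det(I - K) = 0, i.e. 1 ∈ sigma(K)). (I - K) x = y is solvable iff y ⊥ ker((I - K)^*) = span{(-5, -1, 0, 3)}, i.e. iff -5y_1 - y_2 + 3y_4 = 0. When solvable, the solutions are x = y + c·(1, 3, -1, 3), c arbitrary (ker(I - K) = span{(1, 3, -1, 3)}, dimension 1).

K has rank 1, so it is an outer product K = u v^T: every row of K is a multiple of one row vector. Reading off the entries, u = (1, 3, -1, 3) and v = (-5, -1, 0, 3) (row i of K equals u_i·v^T). A rank-one matrix u v^T satisfies K u = u (v·u) and kills the (3)-dimensional subspace v^⊥, so its characteristic polynomial is lambda^3 (lambda - v·u) with v·u = tr K = 1. Hence the eigenvalues of I - K are 1 (multiplicity 3) and 1 - (1) = 0, so det(I - K) = 0. (Direct check: I - K =
[[6, 1, 0, -3],
 [15, 4, 0, -9],
 [-5, -1, 1, 3],
 [15, 3, 0, -8]]
has determinant 0.) So 1 is an eigenvalue of K and (I - K) is not invertible. The finite-dimensional Fredholm alternative says: either (I - K) is invertible, or ker(I - K) ≠ {0} and then range(I - K) = ker((I - K)^*)^⊥, with dim ker(I - K) = dim ker((I - K)^*). We are in the second case, so we need both kernels. Kernel of I - K: (I - K) u = u - u (v·u) = u - u = 0, so ker(I - K) = span{u} = span{(1, 3, -1, 3)} (it is exactly 1-dimensional because rank(I - K) = 3). Kernel of the adjoint: K is real, so (I - K)^* = I - K^T = I - v u^T, and (I - v u^T) v = v - v (u·v) = 0; hence ker((I - K)^*) = span{v} = span{(-5, -1, 0, 3)}. Therefore (I - K) x = y is solvable iff <y, v> = 0, i.e. iff -5y_1 - y_2 + 3y_4 = 0. When this holds, K y = u (v·y) = 0, so (I - K) y = y and x = y is a particular solution; the full solution set is the line x = y + c·u = y + c·(1, 3, -1, 3), c ∈ C.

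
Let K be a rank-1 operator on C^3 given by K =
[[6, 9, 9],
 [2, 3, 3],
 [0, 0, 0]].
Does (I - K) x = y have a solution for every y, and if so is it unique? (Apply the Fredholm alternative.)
(I - K) is invertible (det(I - K) = -8 ≠ 0), so for every y in C^3 the equation (I - K) x = y has a unique solution.

K has rank 1, so it is an outer product K = u v^T: every row of K is a multiple of one row vector. Reading off the entries, u = (-3, -1, 0) and v = (-2, -3, -3) (row i of K equals u_i·v^T). A rank-one matrix u v^T satisfies K u = u (v·u) and kills the (2)-dimensional subspace v^⊥, so its characteristic polynomial is lambda^2 (lambda - v·u) with v·u = tr K = 9. Hence the eigenvalues of I - K are 1 (multiplicity 2) and 1 - (9) = -8, so det(I - K) = -8. (Direct check: I - K =
[[-5, -9, -9],
 [-2, -2, -3],
 [0, 0, 1]]
has determinant -8.) The finite-dimensional Fredholm alternative says: either (I - K) is invertible, or ker(I - K) ≠ {0} and then range(I - K) = ker((I - K)^*)^⊥, with dim ker(I - K) = dim ker((I - K)^*). Since det(I - K) ≠ 0, 1 is not an eigenvalue of K and ker(I - K) = {0}, so we are in the first case: for every y there is a unique x = (I - K)^(-1) y. Explicitly, by the Sherman–Morrison formula, (I - u v^T)^(-1) = I + u v^T/(1 - v·u), i.e. (I - K)^(-1) = I + K/(-8).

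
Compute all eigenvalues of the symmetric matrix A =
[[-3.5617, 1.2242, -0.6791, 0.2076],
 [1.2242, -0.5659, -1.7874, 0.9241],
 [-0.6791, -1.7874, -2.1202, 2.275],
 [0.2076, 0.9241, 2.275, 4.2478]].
sigma(A) ≈ {-4, 1, 5} (-4 with multiplicity 2)

A is real symmetric, so its spectrum consists of real eigenvalues. Expanding the characteristic polynomial of the displayed matrix gives
  det(λ I - A) = p(λ) = λ^4 + (2)λ^3 + (-27)λ^2 + (-56)λ + (80).
Solving p(λ) = 0 yields eigenvalues ≈ -4, -4, 1, 5. (A is shown rounded to 4 decimals, so these recover the underlying integer eigenvalues to within that precision.)
Verification: the trace of A = -2 equals the sum of eigenvalues -2, and det(A) ≈ 80.0000 matches the eigenvalue product 80.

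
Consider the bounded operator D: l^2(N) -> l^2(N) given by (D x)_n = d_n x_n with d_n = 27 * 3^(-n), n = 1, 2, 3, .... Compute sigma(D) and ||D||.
sigma(D) = {27 * 3^(-n) : n ≥ 1} ∪ {0}; ||D|| = 9

A bounded diagonal operator on l^2 with diagonal entries d_n has spectrum equal to the closure of {d_n : n ≥ 1}: every d_n is an eigenvalue (with eigenvector e_n), so {d_n} ⊂ sigma(D); the spectrum is closed, so its closure is too; and for lambda not in the closure, (D - lambda I) has bounded inverse (the diagonal entries 1/(d_n - lambda) are bounded). For our sequence d_n = 27 * 3^(-n), n = 1, 2, 3, ...:
  - {d_n} = {27 * 3^(-n) : n ≥ 1}; the only limit point is 0
  - closure = {27 * 3^(-n) : n ≥ 1} ∪ {0}
For the norm: a diagonal operator has ||D|| = sup_n |d_n|. Here d_n = 27 * 3^(-n) is positive and decreasing, so sup_n |d_n| = d_1 = 27/3 = 9. So ||D|| = 9.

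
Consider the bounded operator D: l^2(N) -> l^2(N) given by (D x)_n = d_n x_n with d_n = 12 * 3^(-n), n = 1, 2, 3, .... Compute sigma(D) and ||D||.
sigma(D) = {12 * 3^(-n) : n ≥ 1} ∪ {0}; ||D|| = 4

A bounded diagonal operator on l^2 with diagonal entries d_n has spectrum equal to the closure of {d_n : n ≥ 1}: every d_n is an eigenvalue (with eigenvector e_n), so {d_n} ⊂ sigma(D); the spectrum is closed, so its closure is too; and for lambda not in the closure, (D - lambda I) has bounded inverse (the diagonal entries 1/(d_n - lambda) are bounded). For our sequence d_n = 12 * 3^(-n), n = 1, 2, 3, ...:
  - {d_n} = {12 * 3^(-n) : n ≥ 1}; the only limit point is 0
  - closure = {12 * 3^(-n) : n ≥ 1} ∪ {0}
For the norm: a diagonal operator has ||D|| = sup_n |d_n|. Here d_n = 12 * 3^(-n) is positive and decreasing, so sup_n |d_n| = d_1 = 12/3 = 4. So ||D|| = 4.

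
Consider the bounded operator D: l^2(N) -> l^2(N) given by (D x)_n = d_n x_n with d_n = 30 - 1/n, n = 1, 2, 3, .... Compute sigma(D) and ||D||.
sigma(D) = {30 - 1/n : n ≥ 1} ∪ {30}; ||D|| = 30

A bounded diagonal operator on l^2 with diagonal entries d_n has spectrum equal to the closure of {d_n : n ≥ 1}: every d_n is an eigenvalue (with eigenvector e_n), so {d_n} ⊂ sigma(D); the spectrum is closed, so its closure is too; and for lambda not in the closure, (D - lambda I) has bounded inverse (the diagonal entries 1/(d_n - lambda) are bounded). For our sequence d_n = 30 - 1/n, n = 1, 2, 3, ...:
  - {d_n} = {30 - 1/n : n ≥ 1}; the only limit point is 30
  - closure = {30 - 1/n : n ≥ 1} ∪ {30}
For the norm: a diagonal operator has ||D|| = sup_n |d_n|. Here d_n = 30 - 1/n increases monotonically from d_1 = 29 toward 30, with all terms in [29, 30); so sup_n |d_n| = 30 (the supremum is the limit, not attained). So ||D|| = 30.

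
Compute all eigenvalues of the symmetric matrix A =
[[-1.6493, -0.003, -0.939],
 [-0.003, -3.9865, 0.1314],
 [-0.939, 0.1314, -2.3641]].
sigma(A) ≈ {-4, -3, -1}

A is real symmetric, so its spectrum consists of real eigenvalues. Expanding the characteristic polynomial of the displayed matrix gives
  det(λ I - A) = p(λ) = λ^3 + (8)λ^2 + (19)λ + (12).
Solving p(λ) = 0 yields eigenvalues ≈ -4, -3, -1. (A is shown rounded to 4 decimals, so these recover the underlying integer eigenvalues to within that precision.)
Verification: the trace of A = -8 equals the sum of eigenvalues -8, and det(A) ≈ -11.9996 matches the eigenvalue product -12.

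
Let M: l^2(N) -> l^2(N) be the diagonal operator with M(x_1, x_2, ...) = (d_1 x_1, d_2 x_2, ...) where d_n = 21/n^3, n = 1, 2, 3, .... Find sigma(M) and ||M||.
sigma(M) = {21/n^3 : n ≥ 1} ∪ {0}; ||M|| = 21

A bounded diagonal operator on l^2 with diagonal entries d_n has spectrum equal to the closure of {d_n : n ≥ 1}: every d_n is an eigenvalue (with eigenvector e_n), so {d_n} ⊂ sigma(M); the spectrum is closed, so its closure is too; and for lambda not in the closure, (M - lambda I) has bounded inverse (the diagonal entries 1/(d_n - lambda) are bounded). For our sequence d_n = 21/n^3, n = 1, 2, 3, ...:
  - {d_n} = {21/n^3 : n ≥ 1}; the only limit point is 0
  - closure = {21/n^3 : n ≥ 1} ∪ {0}
For the norm: a diagonal operator has ||M|| = sup_n |d_n|. Here d_n = 21/n^3 is positive and decreasing, so sup_n |d_n| = d_1 = 21. So ||M|| = 21.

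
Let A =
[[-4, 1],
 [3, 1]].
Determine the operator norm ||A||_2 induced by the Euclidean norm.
||A||_2 = sqrt((27 + sqrt(533))/2) ≈ 5.0043 (= sqrt(largest eigenvalue of A^T A))

||A||_2 = sigma_max(A) = sqrt(lambda_max(A^T A)). Form the symmetric matrix M = A^T A =
[[25, -1],
 [-1, 2]].
Its characteristic polynomial (trace, determinant of M give the coefficients) is
  p(λ) = det(λ I - M) = λ^2 - 27λ + 49.
For λ^2 - 27λ + 49 the discriminant is 533. It is nonnegative but not a perfect square, so the roots are real and irrational: λ = (27 ± sqrt(533))/2 ≈ 25.0434, 1.9566.
So the eigenvalues of A^T A are ≈ 1.9566, 25.0434 (all ≥ 0, as they must be for A^T A). The largest is λ_max = (27 + sqrt(533))/2 ≈ 25.0434, hence ||A||_2 = sqrt(λ_max) = sqrt((27 + sqrt(533))/2) ≈ 5.0043.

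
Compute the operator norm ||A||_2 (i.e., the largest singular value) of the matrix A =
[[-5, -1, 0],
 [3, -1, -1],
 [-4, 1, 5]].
||A||_2 ≈ 8.0202 (= sqrt(largest eigenvalue of A^T A))

||A||_2 = sigma_max(A) = sqrt(lambda_max(A^T A)). Form the symmetric matrix M = A^T A =
[[50, -2, -23],
 [-2, 3, 6],
 [-23, 6, 26]].
Its characteristic polynomial (trace, sum of principal 2x2 minors, determinant of M give the coefficients) is
  p(λ) = det(λ I - M) = λ^3 - 79λ^2 + 959λ - 961.
No integer candidate from the rational root theorem (±divisors of 961) is a root, so the roots are irrational. The cubic discriminant is Δ = 1602169600 > 0, so there are three distinct real roots. p(1) = -80 and p(2) = 649 have opposite signs, so a root lies in (1, 2); Newton's method refines it to λ ≈ 1.1005. p(13) = 352 and p(14) = -275 have opposite signs, so a root lies in (13, 14); Newton's method refines it to λ ≈ 13.5764. p(64) = -1025 and p(65) = 2224 have opposite signs, so a root lies in (64, 65); Newton's method refines it to λ ≈ 64.3232. Check (Vieta): the three roots sum to 79, matching tr M = 79.
So the eigenvalues of A^T A are ≈ 1.1005, 13.5764, 64.3232 (all ≥ 0, as they must be for A^T A). The largest is λ_max ≈ 64.3232, hence ||A||_2 = sqrt(λ_max) ≈ 8.0202.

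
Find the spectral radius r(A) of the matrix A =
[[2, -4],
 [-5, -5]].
r(A) = (3 + sqrt(129))/2 ≈ 7.1789

The eigenvalues of A are the roots of its characteristic polynomial. With M = A (coefficients from the trace and determinant):
  p(λ) = det(λ I - M) = λ^2 + 3λ - 30.
For λ^2 + 3λ - 30 the discriminant is 129. It is nonnegative but not a perfect square, so the roots are real and irrational: λ = (-3 ± sqrt(129))/2 ≈ 4.1789, -7.1789.
Thus the eigenvalues (to 4 decimals) are 4.1789 (modulus 4.1789); -7.1789 (modulus 7.1789). The spectral radius is the largest modulus: r(A) = (3 + sqrt(129))/2 ≈ 7.1789. (Cross-check: r(A) ≤ ||A||_2 ≈ 7.282; equality holds whenever A is normal, though it can also hold for some non-normal A.)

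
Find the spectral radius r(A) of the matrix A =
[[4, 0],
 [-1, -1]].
r(A) = 4

The eigenvalues of A are the roots of its characteristic polynomial. With M = A (coefficients from the trace and determinant):
  p(λ) = det(λ I - M) = λ^2 - 3λ - 4.
For λ^2 - 3λ - 4 the discriminant is 25. It is a perfect square (5^2), so the roots are rational: λ = (3 ± 5)/2 = 4, -1.
Thus the eigenvalues (to 4 decimals) are 4 (modulus 4); -1 (modulus 1). The spectral radius is the largest modulus: r(A) = 4. (Cross-check: r(A) ≤ ||A||_2 ≈ 4.1306; equality holds whenever A is normal, though it can also hold for some non-normal A.)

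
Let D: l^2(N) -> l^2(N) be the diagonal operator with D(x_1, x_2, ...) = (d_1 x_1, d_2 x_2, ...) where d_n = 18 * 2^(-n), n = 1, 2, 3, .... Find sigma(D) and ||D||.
sigma(D) = {18 * 2^(-n) : n ≥ 1} ∪ {0}; ||D|| = 9

A bounded diagonal operator on l^2 with diagonal entries d_n has spectrum equal to the closure of {d_n : n ≥ 1}: every d_n is an eigenvalue (with eigenvector e_n), so {d_n} ⊂ sigma(D); the spectrum is closed, so its closure is too; and for lambda not in the closure, (D - lambda I) has bounded inverse (the diagonal entries 1/(d_n - lambda) are bounded). For our sequence d_n = 18 * 2^(-n), n = 1, 2, 3, ...:
  - {d_n} = {18 * 2^(-n) : n ≥ 1}; the only limit point is 0
  - closure = {18 * 2^(-n) : n ≥ 1} ∪ {0}
For the norm: a diagonal operator has ||D|| = sup_n |d_n|. Here d_n = 18 * 2^(-n) is positive and decreasing, so sup_n |d_n| = d_1 = 18/2 = 9. So ||D|| = 9.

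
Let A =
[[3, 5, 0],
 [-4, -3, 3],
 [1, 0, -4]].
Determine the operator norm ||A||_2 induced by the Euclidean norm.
||A||_2 ≈ 8.0553 (= sqrt(largest eigenvalue of A^T A))

||A||_2 = sigma_max(A) = sqrt(lambda_max(A^T A)). Form the symmetric matrix M = A^T A =
[[26, 27, -16],
 [27, 34, -9],
 [-16, -9, 25]].
Its characteristic polynomial (trace, sum of principal 2x2 minors, determinant of M give the coefficients) is
  p(λ) = det(λ I - M) = λ^3 - 85λ^2 + 1318λ - 841.
No integer candidate from the rational root theorem (±divisors of 841) is a root, so the roots are irrational. The cubic discriminant is Δ = 3003500225 > 0, so there are three distinct real roots. p(0) = -841 and p(1) = 393 have opposite signs, so a root lies in (0, 1); Newton's method refines it to λ ≈ 0.6665. p(19) = 375 and p(20) = -481 have opposite signs, so a root lies in (19, 20); Newton's method refines it to λ ≈ 19.4457. p(64) = -2505 and p(65) = 329 have opposite signs, so a root lies in (64, 65); Newton's method refines it to λ ≈ 64.8877. Check (Vieta): the three roots sum to 85, matching tr M = 85.
So the eigenvalues of A^T A are ≈ 0.6665, 19.4457, 64.8877 (all ≥ 0, as they must be for A^T A). The largest is λ_max ≈ 64.8877, hence ||A||_2 = sqrt(λ_max) ≈ 8.0553.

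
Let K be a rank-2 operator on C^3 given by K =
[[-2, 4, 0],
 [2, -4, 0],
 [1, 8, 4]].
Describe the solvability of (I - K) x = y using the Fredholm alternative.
(I - K) is invertible (det(I - K) = -21 ≠ 0), so for every y in C^3 the equation (I - K) x = y has a unique solution.

K has rank 2 and factors as K = U V^T = u1 v1^T + u2 v2^T with u1 = (2, -2, 1), v1 = (-2, -1, -2), u2 = (2, -2, 3), v2 = (1, 3, 2) (multiplying out reproduces the displayed K). The nonzero eigenvalues of U V^T coincide with those of the 2 x 2 matrix G = V^T U = [[v1·u1, v1·u2], [v2·u1, v2·u2]] = [[-4, -8], [-2, 2]], and by the Sylvester determinant identity det(I_3 - U V^T) = det(I_2 - V^T U) = det([[5, 8], [2, -1]]) = (5)(-1) - (8)(2) = -21. (Direct check: I - K =
[[3, -4, 0],
 [-2, 5, 0],
 [-1, -8, -3]]
has determinant -21.) The finite-dimensional Fredholm alternative says: either (I - K) is invertible, or ker(I - K) ≠ {0} and then range(I - K) = ker((I - K)^*)^⊥, with dim ker(I - K) = dim ker((I - K)^*). Since det(I - K) ≠ 0, 1 is not an eigenvalue of K and ker(I - K) = {0}, so we are in the first case: for every y there is a unique x = (I - K)^(-1) y. (Explicitly, by the Woodbury identity, (I - U V^T)^(-1) = I + U (I_2 - G)^(-1) V^T.)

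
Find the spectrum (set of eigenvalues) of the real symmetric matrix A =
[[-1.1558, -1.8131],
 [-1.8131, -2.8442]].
sigma(A) ≈ {-4, 0}

A is real symmetric, so its spectrum consists of real eigenvalues. Expanding the characteristic polynomial of the displayed matrix gives
  det(λ I - A) = p(λ) = λ^2 + (4)λ + (0).
Solving p(λ) = 0 yields eigenvalues ≈ -4, 0. (A is shown rounded to 4 decimals, so these recover the underlying integer eigenvalues to within that precision.)
Verification: the trace of A = -4 equals the sum of eigenvalues -4, and det(A) ≈ -0.0000 matches the eigenvalue product 0.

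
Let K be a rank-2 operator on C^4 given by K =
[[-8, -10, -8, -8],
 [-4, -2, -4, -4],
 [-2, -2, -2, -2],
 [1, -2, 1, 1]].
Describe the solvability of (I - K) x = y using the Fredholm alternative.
(I - K) is invertible (det(I - K) = -26 ≠ 0), so for every y in C^4 the equation (I - K) x = y has a unique solution.

K has rank 2 and factors as K = U V^T = u1 v1^T + u2 v2^T with u1 = (-2, 2, 0, -3), v1 = (1, 2, 1, 1), u2 = (-3, -3, -1, 2), v2 = (2, 2, 2, 2) (multiplying out reproduces the displayed K). The nonzero eigenvalues of U V^T coincide with those of the 2 x 2 matrix G = V^T U = [[v1·u1, v1·u2], [v2·u1, v2·u2]] = [[-1, -8], [-6, -10]], and by the Sylvester determinant identity det(I_4 - U V^T) = det(I_2 - V^T U) = det([[2, 8], [6, 11]]) = (2)(11) - (8)(6) = -26. (Direct check: I - K =
[[9, 10, 8, 8],
 [4, 3, 4, 4],
 [2, 2, 3, 2],
 [-1, 2, -1, 0]]
has determinant -26.) The finite-dimensional Fredholm alternative says: either (I - K) is invertible, or ker(I - K) ≠ {0} and then range(I - K) = ker((I - K)^*)^⊥, with dim ker(I - K) = dim ker((I - K)^*). Since det(I - K) ≠ 0, 1 is not an eigenvalue of K and ker(I - K) = {0}, so we are in the first case: for every y there is a unique x = (I - K)^(-1) y. (Explicitly, by the Woodbury identity, (I - U V^T)^(-1) = I + U (I_2 - G)^(-1) V^T.)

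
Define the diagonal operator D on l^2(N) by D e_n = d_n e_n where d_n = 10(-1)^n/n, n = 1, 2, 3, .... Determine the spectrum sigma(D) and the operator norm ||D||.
sigma(D) = {10(-1)^n/n : n ≥ 1} ∪ {0}; ||D|| = 10

A bounded diagonal operator on l^2 with diagonal entries d_n has spectrum equal to the closure of {d_n : n ≥ 1}: every d_n is an eigenvalue (with eigenvector e_n), so {d_n} ⊂ sigma(D); the spectrum is closed, so its closure is too; and for lambda not in the closure, (D - lambda I) has bounded inverse (the diagonal entries 1/(d_n - lambda) are bounded). For our sequence d_n = 10(-1)^n/n, n = 1, 2, 3, ...:
  - {d_n} = {10(-1)^n/n : n ≥ 1}; the only limit point is 0
  - closure = {10(-1)^n/n : n ≥ 1} ∪ {0}
For the norm: a diagonal operator has ||D|| = sup_n |d_n|. Here |d_n| = 10/n is decreasing, so sup_n |d_n| = |d_1| = 10. So ||D|| = 10.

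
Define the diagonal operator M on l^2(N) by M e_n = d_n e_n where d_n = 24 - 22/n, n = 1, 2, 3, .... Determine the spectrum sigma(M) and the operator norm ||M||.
sigma(M) = {24 - 22/n : n ≥ 1} ∪ {24}; ||M|| = 24

A bounded diagonal operator on l^2 with diagonal entries d_n has spectrum equal to the closure of {d_n : n ≥ 1}: every d_n is an eigenvalue (with eigenvector e_n), so {d_n} ⊂ sigma(M); the spectrum is closed, so its closure is too; and for lambda not in the closure, (M - lambda I) has bounded inverse (the diagonal entries 1/(d_n - lambda) are bounded). For our sequence d_n = 24 - 22/n, n = 1, 2, 3, ...:
  - {d_n} = {24 - 22/n : n ≥ 1}; the only limit point is 24
  - closure = {24 - 22/n : n ≥ 1} ∪ {24}
For the norm: a diagonal operator has ||M|| = sup_n |d_n|. Here d_n = 24 - 22/n increases monotonically from d_1 = 2 toward 24, with all terms in [2, 24); so sup_n |d_n| = 24 (the supremum is the limit, not attained). So ||M|| = 24.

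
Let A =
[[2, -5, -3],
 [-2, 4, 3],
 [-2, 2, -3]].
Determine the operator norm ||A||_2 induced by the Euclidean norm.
||A||_2 ≈ 8.2133 (= sqrt(largest eigenvalue of A^T A))

||A||_2 = sigma_max(A) = sqrt(lambda_max(A^T A)). Form the symmetric matrix M = A^T A =
[[12, -22, -6],
 [-22, 45, 21],
 [-6, 21, 27]].
Its characteristic polynomial (trace, sum of principal 2x2 minors, determinant of M give the coefficients) is
  p(λ) = det(λ I - M) = λ^3 - 84λ^2 + 1118λ - 144.
No integer candidate from the rational root theorem (±divisors of 144) is a root, so the roots are irrational. The cubic discriminant is Δ = 3131266144 > 0, so there are three distinct real roots. p(0) = -144 and p(1) = 891 have opposite signs, so a root lies in (0, 1); Newton's method refines it to λ ≈ 0.1301. p(16) = 336 and p(17) = -501 have opposite signs, so a root lies in (16, 17); Newton's method refines it to λ ≈ 16.4114. p(67) = -1551 and p(68) = 1896 have opposite signs, so a root lies in (67, 68); Newton's method refines it to λ ≈ 67.4585. Check (Vieta): the three roots sum to 84, matching tr M = 84.
So the eigenvalues of A^T A are ≈ 0.1301, 16.4114, 67.4585 (all ≥ 0, as they must be for A^T A). The largest is λ_max ≈ 67.4585, hence ||A||_2 = sqrt(λ_max) ≈ 8.2133.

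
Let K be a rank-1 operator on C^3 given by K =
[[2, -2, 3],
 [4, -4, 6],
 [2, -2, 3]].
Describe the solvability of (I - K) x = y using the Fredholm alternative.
(I - K) is singular (det(I - K) = 0, i.e. 1 ∈ sigma(K)). (I - K) x = y is solvable iff y ⊥ ker((I - K)^*) = span{(2, -2, 3)}, i.e. iff 2y_1 - 2y_2 + 3y_3 = 0. When solvable, the solutions are x = y + c·(1, 2, 1), c arbitrary (ker(I - K) = span{(1, 2, 1)}, dimension 1).

K has rank 1, so it is an outer product K = u v^T: every row of K is a multiple of one row vector. Reading off the entries, u = (1, 2, 1) and v = (2, -2, 3) (row i of K equals u_i·v^T). A rank-one matrix u v^T satisfies K u = u (v·u) and kills the (2)-dimensional subspace v^⊥, so its characteristic polynomial is lambda^2 (lambda - v·u) with v·u = tr K = 1. Hence the eigenvalues of I - K are 1 (multiplicity 2) and 1 - (1) = 0, so det(I - K) = 0. (Direct check: I - K =
[[-1, 2, -3],
 [-4, 5, -6],
 [-2, 2, -2]]
has determinant 0.) So 1 is an eigenvalue of K and (I - K) is not invertible. The finite-dimensional Fredholm alternative says: either (I - K) is invertible, or ker(I - K) ≠ {0} and then range(I - K) = ker((I - K)^*)^⊥, with dim ker(I - K) = dim ker((I - K)^*). We are in the second case, so we need both kernels. Kernel of I - K: (I - K) u = u - u (v·u) = u - u = 0, so ker(I - K) = span{u} = span{(1, 2, 1)} (it is exactly 1-dimensional because rank(I - K) = 2). Kernel of the adjoint: K is real, so (I - K)^* = I - K^T = I - v u^T, and (I - v u^T) v = v - v (u·v) = 0; hence ker((I - K)^*) = span{v} = span{(2, -2, 3)}. Therefore (I - K) x = y is solvable iff <y, v> = 0, i.e. iff 2y_1 - 2y_2 + 3y_3 = 0. When this holds, K y = u (v·y) = 0, so (I - K) y = y and x = y is a particular solution; the full solution set is the line x = y + c·u = y + c·(1, 2, 1), c ∈ C.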